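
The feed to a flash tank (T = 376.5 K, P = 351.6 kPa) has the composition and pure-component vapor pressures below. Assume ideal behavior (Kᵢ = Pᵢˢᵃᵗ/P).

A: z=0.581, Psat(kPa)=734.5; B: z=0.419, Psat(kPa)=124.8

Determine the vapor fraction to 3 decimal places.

Raoult's law: Kᵢ = Pᵢˢᵃᵗ/P = Pᵢˢᵃᵗ/351.6.
  K_A = 734.5/351.6 = 2.08902, K_B = 124.8/351.6 = 0.35495
Newton–Raphson from ψ = 0.5:
  ψ = 0.500: g = 0.0107, g' = -0.669 → ψ = 0.516
Converged at ψ = 0.516.

ψ = 0.516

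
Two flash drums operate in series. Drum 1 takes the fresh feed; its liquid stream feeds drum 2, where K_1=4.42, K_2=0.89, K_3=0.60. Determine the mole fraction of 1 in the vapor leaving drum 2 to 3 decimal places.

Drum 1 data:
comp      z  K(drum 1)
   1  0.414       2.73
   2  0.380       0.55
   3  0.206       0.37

y_1 (drum 2) = 0.288

Drum 1:
Let ψ₁ = V/F and solve Σ zᵢ(Kᵢ−1)/(1+ψ₁(Kᵢ−1)) = 0.
Check two-phase: ΣzᵢKᵢ = 1.415 > 1 and Σzᵢ/Kᵢ = 1.399 > 1, so g(0) = 0.415 > 0 and g(1) = -0.399 < 0.
Newton iteration, ψ₁⁰ = 0.62:
  ψ₁ = 0.620: g = -0.1046, g' = -0.657 → ψ₁ = 0.461
Converged at ψ₁ = 0.461.
Drum-1 compositions:
  1: x = 0.230, y = 0.629
  2: x = 0.479, y = 0.264
  3: x = 0.290, y = 0.107
Drum-2 feed = drum-1 liquid: z₂ = (0.2304, 0.4794, 0.2902).
Drum 2:
Let ψ₂ = V/F and solve Σ zᵢ(Kᵢ−1)/(1+ψ₂(Kᵢ−1)) = 0.
g(0) = ΣzᵢKᵢ − 1 = 0.619 and g(1) = 1 − Σzᵢ/Kᵢ = -0.074, so a root lies in (0, 1).
Newton iteration, ψ₂⁰ = 0.5:
  ψ₂ = 0.500: g = 0.0898, g' = -0.446 → ψ₂ = 0.701
  ψ₂ = 0.701: g = 0.0133, g' = -0.330 → ψ₂ = 0.742
  ψ₂ = 0.742: g = 0.0003, g' = -0.316 → ψ₂ = 0.743
Converged at ψ₂ = 0.743.
  1: x = 0.065, y = 0.288
  2: x = 0.522, y = 0.465
  3: x = 0.413, y = 0.248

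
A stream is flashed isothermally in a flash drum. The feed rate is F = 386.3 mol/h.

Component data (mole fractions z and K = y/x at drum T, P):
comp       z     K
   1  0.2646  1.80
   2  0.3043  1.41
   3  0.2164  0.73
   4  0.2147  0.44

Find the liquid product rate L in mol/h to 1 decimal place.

Iterate (Newton) starting at β = 0.5:
  β = 0.5000: g = 0.02020, g' = -0.2726 → β = 0.5741
  β = 0.5741: g = -0.00030, g' = -0.2814 → β = 0.5730
Converged at β = 0.5730.
Then V = β·F = 0.5730·386.3 = 221.4 mol/h and L = F − V = 164.9 mol/h.

L = 164.9 mol/h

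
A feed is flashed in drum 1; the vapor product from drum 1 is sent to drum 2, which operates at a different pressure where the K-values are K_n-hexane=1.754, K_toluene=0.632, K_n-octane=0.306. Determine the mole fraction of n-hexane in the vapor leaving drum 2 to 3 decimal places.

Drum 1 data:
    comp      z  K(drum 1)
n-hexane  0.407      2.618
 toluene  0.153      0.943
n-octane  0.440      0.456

y_n-hexane (drum 2) = 0.772

Drum 1:
Material balance + equilibrium reduce to Σ zᵢ(Kᵢ−1)/(1+ψ₁(Kᵢ−1)) = 0.
g(0) = ΣzᵢKᵢ − 1 = 0.410 and g(1) = 1 − Σzᵢ/Kᵢ = -0.283, so a root lies in (0, 1).
Newton–Raphson from ψ₁ = 0.5:
  ψ₁ = 0.500: g = 0.0263, g' = -0.572 → ψ₁ = 0.546
Converged at ψ₁ = 0.546.
Drum-1 compositions:
  n-hexane: x = 0.216, y = 0.566
  toluene: x = 0.158, y = 0.149
  n-octane: x = 0.626, y = 0.285
Drum-2 feed = drum-1 vapor: z₂ = (0.5656, 0.1489, 0.2855).
Drum 2:
Newton iteration, ψ₂⁰ = 0.5:
  ψ₂ = 0.500: g = -0.0608, g' = -0.522 → ψ₂ = 0.384
  ψ₂ = 0.384: g = -0.0030, g' = -0.476 → ψ₂ = 0.377
Converged at ψ₂ = 0.377.
  n-hexane: x = 0.440, y = 0.772
  toluene: x = 0.173, y = 0.109
  n-octane: x = 0.387, y = 0.118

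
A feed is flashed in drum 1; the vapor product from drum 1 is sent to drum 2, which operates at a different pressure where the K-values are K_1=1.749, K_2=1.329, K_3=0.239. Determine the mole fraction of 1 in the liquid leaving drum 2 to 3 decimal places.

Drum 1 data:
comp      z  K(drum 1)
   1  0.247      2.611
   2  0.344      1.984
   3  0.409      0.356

Drum 1:
Newton iteration, ψ₁⁰ = 0.5:
  ψ₁ = 0.500: g = 0.0588, g' = -0.715 → ψ₁ = 0.582
  ψ₁ = 0.582: g = -0.0008, g' = -0.739 → ψ₁ = 0.581
Converged at ψ₁ = 0.581.
Drum-1 compositions:
  1: x = 0.128, y = 0.333
  2: x = 0.219, y = 0.434
  3: x = 0.654, y = 0.233
Drum-2 feed = drum-1 vapor: z₂ = (0.3331, 0.4342, 0.2327).
Drum 2:
Material balance + equilibrium reduce to Σ zᵢ(Kᵢ−1)/(1+ψ₂(Kᵢ−1)) = 0.
g(0) = ΣzᵢKᵢ − 1 = 0.215 and g(1) = 1 − Σzᵢ/Kᵢ = -0.491, so a root lies in (0, 1).
Newton iteration, ψ₂⁰ = 0.62:
  ψ₂ = 0.620: g = -0.0462, g' = -0.603 → ψ₂ = 0.543
  ψ₂ = 0.543: g = -0.0034, g' = -0.520 → ψ₂ = 0.537
Converged at ψ₂ = 0.537.
  1: x = 0.238, y = 0.416
  2: x = 0.369, y = 0.490
  3: x = 0.393, y = 0.094

x_1 (drum 2) = 0.238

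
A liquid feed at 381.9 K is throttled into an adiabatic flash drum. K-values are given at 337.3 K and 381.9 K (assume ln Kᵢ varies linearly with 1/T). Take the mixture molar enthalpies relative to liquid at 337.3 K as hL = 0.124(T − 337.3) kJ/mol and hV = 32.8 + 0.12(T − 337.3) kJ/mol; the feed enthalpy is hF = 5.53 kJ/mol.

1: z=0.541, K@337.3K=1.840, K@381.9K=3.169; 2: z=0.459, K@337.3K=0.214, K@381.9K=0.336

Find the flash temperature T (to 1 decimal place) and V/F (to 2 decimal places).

Adiabatic flash: solve Rachford–Rice at each trial T, then check hF = ψ·hV(T) + (1−ψ)·hL(T).
  T = 337.3 K: K = (1.840, 0.214), RR gives ψ = 0.142, H_out = 4.653 kJ/mol
  T = 381.9 K: K = (3.169, 0.336), RR gives ψ = 0.603, H_out = 25.206 kJ/mol
  T = 359.6 K: K = (2.456, 0.272), RR gives ψ = 0.428, H_out = 16.758 kJ/mol
  T = 348.5 K: K = (2.137, 0.242), RR gives ψ = 0.310, H_out = 11.552 kJ/mol
  T = 342.9 K: K = (1.985, 0.228), RR gives ψ = 0.235, H_out = 8.394 kJ/mol
  T = 340.1 K: K = (1.912, 0.221), RR gives ψ = 0.191, H_out = 6.612 kJ/mol
  T = 338.7 K: K = (1.876, 0.217), RR gives ψ = 0.167, H_out = 5.657 kJ/mol
Linear interpolation between T = 337.3 (H_out = 4.653) and T = 338.7 (H_out = 5.657) on hF = 5.53 gives T ≈ 338.5 K, at which ψ = 0.16.

T = 338.5 K, V/F = 0.16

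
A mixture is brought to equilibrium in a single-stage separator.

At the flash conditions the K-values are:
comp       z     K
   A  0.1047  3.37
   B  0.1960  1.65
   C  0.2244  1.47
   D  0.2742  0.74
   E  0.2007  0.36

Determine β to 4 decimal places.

β = 0.5597

Newton–Raphson from β = 0.5:
  β = 0.5000: g = 0.02428, g' = -0.4051 → β = 0.5599
  β = 0.5599: g = -0.00009, g' = -0.4092 → β = 0.5597
Converged at β = 0.5597.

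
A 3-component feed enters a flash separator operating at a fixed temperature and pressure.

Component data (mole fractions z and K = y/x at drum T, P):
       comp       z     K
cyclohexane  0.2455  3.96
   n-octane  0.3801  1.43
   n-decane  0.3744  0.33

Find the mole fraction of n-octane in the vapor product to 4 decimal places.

Material balance + equilibrium reduce to Σ zᵢ(Kᵢ−1)/(1+β(Kᵢ−1)) = 0.
Feasibility: ΣzᵢKᵢ = 1.6393, Σzᵢ/Kᵢ = 1.4623 — both > 1, two phases present.
Newton–Raphson from β = 0.31:
  β = 0.3100: g = 0.20656, g' = -0.9074 → β = 0.5376
  β = 0.5376: g = 0.02108, g' = -0.7773 → β = 0.5648
  β = 0.5648: g = -0.00005, g' = -0.7818 → β = 0.5647
Converged at β = 0.5647.
Compositions from xᵢ = zᵢ/(1+β(Kᵢ−1)), yᵢ = Kᵢxᵢ:
  cyclohexane: x = 0.0919, y = 0.3639
  n-octane: x = 0.3058, y = 0.4373
  n-decane: x = 0.6023, y = 0.1987

y_n-octane = 0.4373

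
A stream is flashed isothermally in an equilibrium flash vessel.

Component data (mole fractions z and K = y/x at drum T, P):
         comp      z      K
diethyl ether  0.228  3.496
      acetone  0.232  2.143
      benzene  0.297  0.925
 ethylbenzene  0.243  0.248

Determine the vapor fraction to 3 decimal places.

ψ = 0.636

Material balance + equilibrium reduce to Σ zᵢ(Kᵢ−1)/(1+ψ(Kᵢ−1)) = 0.
g(0) = ΣzᵢKᵢ − 1 = 0.629 and g(1) = 1 − Σzᵢ/Kᵢ = -0.474, so a root lies in (0, 1).
Newton–Raphson from ψ = 0.5:
  ψ = 0.500: g = 0.1059, g' = -0.759 → ψ = 0.640
  ψ = 0.640: g = -0.0031, g' = -0.824 → ψ = 0.636
Converged at ψ = 0.636.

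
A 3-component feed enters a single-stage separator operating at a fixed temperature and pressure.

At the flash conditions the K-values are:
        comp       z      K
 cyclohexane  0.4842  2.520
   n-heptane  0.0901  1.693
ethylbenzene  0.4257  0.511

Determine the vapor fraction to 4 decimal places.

ψ = 0.8579

Let ψ = V/F and solve Σ zᵢ(Kᵢ−1)/(1+ψ(Kᵢ−1)) = 0.
Check two-phase: ΣzᵢKᵢ = 1.5903 > 1 and Σzᵢ/Kᵢ = 1.0784 > 1, so g(0) = 0.5903 > 0 and g(1) = -0.0784 < 0.
Newton–Raphson from ψ = 0.33:
  ψ = 0.3300: g = 0.29273, g' = -0.6695 → ψ = 0.7672
  ψ = 0.7672: g = 0.04737, g' = -0.5176 → ψ = 0.8587
  ψ = 0.8587: g = -0.00046, g' = -0.5300 → ψ = 0.8579
Converged at ψ = 0.8579.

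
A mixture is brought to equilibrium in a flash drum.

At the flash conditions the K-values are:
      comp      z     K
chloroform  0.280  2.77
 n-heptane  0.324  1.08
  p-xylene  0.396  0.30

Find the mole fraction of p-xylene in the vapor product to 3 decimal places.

y_p-xylene = 0.150

Rachford–Rice: g(V/F) = Σ zᵢ(Kᵢ−1)/(1+V/F(Kᵢ−1)) = 0.
Feasibility: ΣzᵢKᵢ = 1.244, Σzᵢ/Kᵢ = 1.721 — both > 1, two phases present.
Newton–Raphson from V/F = 0.4:
  V/F = 0.400: g = -0.0697, g' = -0.677 → V/F = 0.297
Converged at V/F = 0.297.
Compositions from xᵢ = zᵢ/(1+V/F(Kᵢ−1)), yᵢ = Kᵢxᵢ:
  chloroform: x = 0.183, y = 0.508
  n-heptane: x = 0.316, y = 0.342
  p-xylene: x = 0.500, y = 0.150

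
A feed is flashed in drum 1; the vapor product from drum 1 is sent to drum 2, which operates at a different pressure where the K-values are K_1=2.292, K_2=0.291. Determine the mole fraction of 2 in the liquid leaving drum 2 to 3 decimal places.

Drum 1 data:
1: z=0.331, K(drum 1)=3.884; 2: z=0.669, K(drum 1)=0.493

x_2 (drum 2) = 0.646

Drum 1:
Iterate (Newton) starting at ψ₁ = 0.5:
  ψ₁ = 0.500: g = -0.0635, g' = -0.770 → ψ₁ = 0.418
  ψ₁ = 0.418: g = 0.0028, g' = -0.843 → ψ₁ = 0.421
Converged at ψ₁ = 0.421.
Drum-1 compositions:
  1: x = 0.150, y = 0.581
  2: x = 0.850, y = 0.419
Drum-2 feed = drum-1 vapor: z₂ = (0.5807, 0.4193).
Drum 2:
Binary case is linear: z₁(K₁−1)(1+ψ₂(K₂−1)) + z₂(K₂−1)(1+ψ₂(K₁−1)) = 0
⇒ ψ₂ = [z₁(K₁−1)+z₂(K₂−1)] / [−(K₁−1)(K₂−1)] = 0.4530/0.9160 = 0.495
  1: x = 0.354, y = 0.812
  2: x = 0.646, y = 0.188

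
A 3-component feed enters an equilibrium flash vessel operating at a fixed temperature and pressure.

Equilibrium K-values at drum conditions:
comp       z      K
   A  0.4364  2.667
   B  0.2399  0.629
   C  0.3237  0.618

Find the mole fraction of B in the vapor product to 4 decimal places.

Material balance + equilibrium reduce to Σ zᵢ(Kᵢ−1)/(1+V/F(Kᵢ−1)) = 0.
Check two-phase: ΣzᵢKᵢ = 1.5148 > 1 and Σzᵢ/Kᵢ = 1.0688 > 1, so g(0) = 0.5148 > 0 and g(1) = -0.0688 < 0.
Iterate (Newton) starting at V/F = 0.5:
  V/F = 0.5000: g = 0.13465, g' = -0.4827 → V/F = 0.7790
  V/F = 0.7790: g = 0.01528, g' = -0.3906 → V/F = 0.8181
  V/F = 0.8181: g = 0.00011, g' = -0.3851 → V/F = 0.8184
Converged at V/F = 0.8184.
Compositions from xᵢ = zᵢ/(1+V/F(Kᵢ−1)), yᵢ = Kᵢxᵢ:
  A: x = 0.1846, y = 0.4923
  B: x = 0.3445, y = 0.2167
  C: x = 0.4709, y = 0.2910

y_B = 0.2167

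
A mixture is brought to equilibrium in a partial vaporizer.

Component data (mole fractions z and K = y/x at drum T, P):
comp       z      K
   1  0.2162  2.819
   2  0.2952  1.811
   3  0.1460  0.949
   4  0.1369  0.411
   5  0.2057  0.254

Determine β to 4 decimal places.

β = 0.5141

Let β = V/F and solve Σ zᵢ(Kᵢ−1)/(1+β(Kᵢ−1)) = 0.
g(0) = ΣzᵢKᵢ − 1 = 0.3911 and g(1) = 1 − Σzᵢ/Kᵢ = -0.5365, so a root lies in (0, 1).
Newton–Raphson from β = 0.5:
  β = 0.5000: g = 0.00961, g' = -0.6815 → β = 0.5141
Converged at β = 0.5141.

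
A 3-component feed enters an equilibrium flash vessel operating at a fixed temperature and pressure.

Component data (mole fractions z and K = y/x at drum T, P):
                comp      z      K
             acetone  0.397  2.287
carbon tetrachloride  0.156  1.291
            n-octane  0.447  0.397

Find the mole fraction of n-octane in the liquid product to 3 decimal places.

Iterate (Newton) starting at V/F = 0.5:
  V/F = 0.500: g = -0.0354, g' = -0.587 → V/F = 0.440
  V/F = 0.440: g = -0.0003, g' = -0.580 → V/F = 0.439
Converged at V/F = 0.439.
Compositions from xᵢ = zᵢ/(1+V/F(Kᵢ−1)), yᵢ = Kᵢxᵢ:
  acetone: x = 0.254, y = 0.580
  carbon tetrachloride: x = 0.138, y = 0.179
  n-octane: x = 0.608, y = 0.241

x_n-octane = 0.608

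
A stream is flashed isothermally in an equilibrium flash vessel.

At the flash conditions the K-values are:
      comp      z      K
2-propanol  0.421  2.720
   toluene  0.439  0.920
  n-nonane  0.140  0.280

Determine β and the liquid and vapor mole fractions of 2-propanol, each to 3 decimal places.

β = 0.845, x_2-propanol = 0.172, y_2-propanol = 0.467

Let β = V/F and solve Σ zᵢ(Kᵢ−1)/(1+β(Kᵢ−1)) = 0.
Feasibility: ΣzᵢKᵢ = 1.588, Σzᵢ/Kᵢ = 1.132 — both > 1, two phases present.
Newton–Raphson from β = 0.5:
  β = 0.500: g = 0.1952, g' = -0.540 → β = 0.861
  β = 0.861: g = -0.0113, g' = -0.709 → β = 0.845
Converged at β = 0.845.
Compositions from xᵢ = zᵢ/(1+β(Kᵢ−1)), yᵢ = Kᵢxᵢ:
  2-propanol: x = 0.172, y = 0.467
  toluene: x = 0.471, y = 0.433
  n-nonane: x = 0.358, y = 0.100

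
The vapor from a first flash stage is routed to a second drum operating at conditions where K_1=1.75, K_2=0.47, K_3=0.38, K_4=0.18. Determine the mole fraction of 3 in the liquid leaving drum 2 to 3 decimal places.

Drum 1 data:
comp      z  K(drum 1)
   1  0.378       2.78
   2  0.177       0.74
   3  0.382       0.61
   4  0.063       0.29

x_3 (drum 2) = 0.344

Drum 1:
Iterate (Newton) starting at ψ₁ = 0.5:
  ψ₁ = 0.500: g = 0.0487, g' = -0.517 → ψ₁ = 0.594
  ψ₁ = 0.594: g = 0.0013, g' = -0.493 → ψ₁ = 0.597
Converged at ψ₁ = 0.597.
Drum-1 compositions:
  1: x = 0.183, y = 0.510
  2: x = 0.210, y = 0.155
  3: x = 0.498, y = 0.304
  4: x = 0.109, y = 0.032
Drum-2 feed = drum-1 vapor: z₂ = (0.5096, 0.1550, 0.3037, 0.0317).
Drum 2:
Material balance + equilibrium reduce to Σ zᵢ(Kᵢ−1)/(1+ψ₂(Kᵢ−1)) = 0.
g(0) = ΣzᵢKᵢ − 1 = 0.086 and g(1) = 1 − Σzᵢ/Kᵢ = -0.596, so a root lies in (0, 1).
Newton–Raphson from ψ₂ = 0.54:
  ψ₂ = 0.540: g = -0.1728, g' = -0.563 → ψ₂ = 0.233
  ψ₂ = 0.233: g = -0.0207, g' = -0.456 → ψ₂ = 0.188
Converged at ψ₂ = 0.188.
  1: x = 0.447, y = 0.782
  2: x = 0.172, y = 0.081
  3: x = 0.344, y = 0.131
  4: x = 0.037, y = 0.007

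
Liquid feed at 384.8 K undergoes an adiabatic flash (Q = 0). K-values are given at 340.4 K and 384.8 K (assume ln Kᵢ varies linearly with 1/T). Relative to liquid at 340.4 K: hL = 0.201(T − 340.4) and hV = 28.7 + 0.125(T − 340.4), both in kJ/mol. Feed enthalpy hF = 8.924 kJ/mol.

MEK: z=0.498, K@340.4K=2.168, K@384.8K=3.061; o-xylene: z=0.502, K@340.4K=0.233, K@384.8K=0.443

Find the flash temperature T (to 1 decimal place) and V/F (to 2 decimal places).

Adiabatic flash: solve Rachford–Rice at each trial T, then check hF = ψ·hV(T) + (1−ψ)·hL(T).
  T = 340.4 K: K = (2.168, 0.233), RR gives ψ = 0.219, H_out = 6.299 kJ/mol
  T = 384.8 K: K = (3.061, 0.443), RR gives ψ = 0.651, H_out = 25.399 kJ/mol
  T = 362.6 K: K = (2.603, 0.328), RR gives ψ = 0.428, H_out = 16.013 kJ/mol
  T = 351.5 K: K = (2.383, 0.278), RR gives ψ = 0.326, H_out = 11.326 kJ/mol
  T = 345.9 K: K = (2.274, 0.255), RR gives ψ = 0.274, H_out = 8.852 kJ/mol
  T = 348.7 K: K = (2.328, 0.266), RR gives ψ = 0.300, H_out = 10.102 kJ/mol
  T = 347.3 K: K = (2.301, 0.260), RR gives ψ = 0.287, H_out = 9.480 kJ/mol
Linear interpolation between T = 345.9 (H_out = 8.852) and T = 347.3 (H_out = 9.480) on hF = 8.924 gives T ≈ 346.1 K, at which ψ = 0.28.

T = 346.1 K, V/F = 0.28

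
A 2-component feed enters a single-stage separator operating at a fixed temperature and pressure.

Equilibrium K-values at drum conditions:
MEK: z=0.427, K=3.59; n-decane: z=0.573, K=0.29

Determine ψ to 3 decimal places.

Binary case is linear: z₁(K₁−1)(1+ψ(K₂−1)) + z₂(K₂−1)(1+ψ(K₁−1)) = 0
⇒ ψ = [z₁(K₁−1)+z₂(K₂−1)] / [−(K₁−1)(K₂−1)] = 0.6991/1.8389 = 0.380

ψ = 0.380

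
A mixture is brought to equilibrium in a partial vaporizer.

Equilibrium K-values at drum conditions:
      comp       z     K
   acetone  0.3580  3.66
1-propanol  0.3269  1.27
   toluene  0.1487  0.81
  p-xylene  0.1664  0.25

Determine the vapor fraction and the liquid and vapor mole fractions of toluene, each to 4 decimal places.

Let ψ = V/F and solve Σ zᵢ(Kᵢ−1)/(1+ψ(Kᵢ−1)) = 0.
Check two-phase: ΣzᵢKᵢ = 1.8875 > 1 and Σzᵢ/Kᵢ = 1.2044 > 1, so g(0) = 0.8875 > 0 and g(1) = -0.2044 < 0.
Iterate (Newton) starting at ψ = 0.42:
  ψ = 0.4200: g = 0.31616, g' = -0.7901 → ψ = 0.8201
  ψ = 0.8201: g = 0.01386, g' = -0.9056 → ψ = 0.8354
  ψ = 0.8354: g = -0.00025, g' = -0.9387 → ψ = 0.8352
Converged at ψ = 0.8352.
Compositions from xᵢ = zᵢ/(1+ψ(Kᵢ−1)), yᵢ = Kᵢxᵢ:
  acetone: x = 0.1111, y = 0.4067
  1-propanol: x = 0.2667, y = 0.3388
  toluene: x = 0.1767, y = 0.1432
  p-xylene: x = 0.4454, y = 0.1113

ψ = 0.8352, x_toluene = 0.1767, y_toluene = 0.1432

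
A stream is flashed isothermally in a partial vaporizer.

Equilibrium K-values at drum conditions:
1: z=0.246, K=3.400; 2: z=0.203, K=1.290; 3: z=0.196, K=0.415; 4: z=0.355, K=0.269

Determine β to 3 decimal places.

β = 0.221

Material balance + equilibrium reduce to Σ zᵢ(Kᵢ−1)/(1+β(Kᵢ−1)) = 0.
Feasibility: ΣzᵢKᵢ = 1.275, Σzᵢ/Kᵢ = 2.022 — both > 1, two phases present.
Newton iteration, β⁰ = 0.5:
  β = 0.500: g = -0.2513, g' = -0.911 → β = 0.224
  β = 0.224: g = -0.0032, g' = -0.974 → β = 0.221
Converged at β = 0.221.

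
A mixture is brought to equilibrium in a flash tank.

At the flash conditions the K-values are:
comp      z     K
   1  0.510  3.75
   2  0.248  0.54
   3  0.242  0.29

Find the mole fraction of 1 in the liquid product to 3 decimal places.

x_1 = 0.179

Newton iteration, β⁰ = 0.5:
  β = 0.500: g = 0.1760, g' = -1.066 → β = 0.665
  β = 0.665: g = 0.0058, g' = -1.029 → β = 0.671
Converged at β = 0.671.
Compositions from xᵢ = zᵢ/(1+β(Kᵢ−1)), yᵢ = Kᵢxᵢ:
  1: x = 0.179, y = 0.672
  2: x = 0.359, y = 0.194
  3: x = 0.462, y = 0.134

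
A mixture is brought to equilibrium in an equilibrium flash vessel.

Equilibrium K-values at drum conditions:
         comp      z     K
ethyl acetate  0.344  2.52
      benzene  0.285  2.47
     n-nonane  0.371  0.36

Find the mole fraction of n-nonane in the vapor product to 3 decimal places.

y_n-nonane = 0.252

Rachford–Rice: g(ψ) = Σ zᵢ(Kᵢ−1)/(1+ψ(Kᵢ−1)) = 0.
Check two-phase: ΣzᵢKᵢ = 1.704 > 1 and Σzᵢ/Kᵢ = 1.282 > 1, so g(0) = 0.704 > 0 and g(1) = -0.282 < 0.
Newton–Raphson from ψ = 0.5:
  ψ = 0.500: g = 0.1894, g' = -0.790 → ψ = 0.740
  ψ = 0.740: g = -0.0041, g' = -0.866 → ψ = 0.735
Converged at ψ = 0.735.
Compositions from xᵢ = zᵢ/(1+ψ(Kᵢ−1)), yᵢ = Kᵢxᵢ:
  ethyl acetate: x = 0.162, y = 0.409
  benzene: x = 0.137, y = 0.338
  n-nonane: x = 0.701, y = 0.252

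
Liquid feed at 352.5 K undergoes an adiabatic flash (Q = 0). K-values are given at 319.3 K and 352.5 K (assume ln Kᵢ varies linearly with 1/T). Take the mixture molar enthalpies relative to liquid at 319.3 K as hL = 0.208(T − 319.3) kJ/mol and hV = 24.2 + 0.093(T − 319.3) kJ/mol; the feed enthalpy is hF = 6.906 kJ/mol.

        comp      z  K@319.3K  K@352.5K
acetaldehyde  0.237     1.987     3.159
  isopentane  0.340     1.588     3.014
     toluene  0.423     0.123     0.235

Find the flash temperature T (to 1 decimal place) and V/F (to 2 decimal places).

T = 325.9 K, V/F = 0.24

Adiabatic flash: solve Rachford–Rice at each trial T, then check hF = ψ·hV(T) + (1−ψ)·hL(T).
  T = 319.3 K: K = (1.987, 1.588, 0.123), RR gives ψ = 0.093, H_out = 2.247 kJ/mol
  T = 352.5 K: K = (3.159, 3.014, 0.235), RR gives ψ = 0.550, H_out = 18.118 kJ/mol
  T = 335.9 K: K = (2.534, 2.223, 0.173), RR gives ψ = 0.383, H_out = 11.989 kJ/mol
  T = 327.6 K: K = (2.251, 1.887, 0.146), RR gives ψ = 0.265, H_out = 7.891 kJ/mol
  T = 323.5 K: K = (2.118, 1.735, 0.134), RR gives ψ = 0.189, H_out = 5.367 kJ/mol
  T = 325.6 K: K = (2.186, 1.811, 0.140), RR gives ψ = 0.230, H_out = 6.713 kJ/mol
Linear interpolation between T = 325.6 (H_out = 6.713) and T = 327.6 (H_out = 7.891) on hF = 6.906 gives T ≈ 325.9 K, at which ψ = 0.24.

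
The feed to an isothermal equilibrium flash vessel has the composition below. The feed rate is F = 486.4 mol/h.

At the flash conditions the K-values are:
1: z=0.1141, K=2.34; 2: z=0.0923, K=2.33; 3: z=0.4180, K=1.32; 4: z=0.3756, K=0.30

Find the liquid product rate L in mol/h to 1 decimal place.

Let ψ = V/F and solve Σ zᵢ(Kᵢ−1)/(1+ψ(Kᵢ−1)) = 0.
g(0) = ΣzᵢKᵢ − 1 = 0.1465 and g(1) = 1 − Σzᵢ/Kᵢ = -0.6570, so a root lies in (0, 1).
Iterate (Newton) starting at ψ = 0.5:
  ψ = 0.5000: g = -0.12390, g' = -0.5998 → ψ = 0.2934
  ψ = 0.2934: g = -0.01056, g' = -0.5173 → ψ = 0.2730
Converged at ψ = 0.2730.
Then V = ψ·F = 0.2730·486.4 = 132.8 mol/h and L = F − V = 353.6 mol/h.

L = 353.6 mol/h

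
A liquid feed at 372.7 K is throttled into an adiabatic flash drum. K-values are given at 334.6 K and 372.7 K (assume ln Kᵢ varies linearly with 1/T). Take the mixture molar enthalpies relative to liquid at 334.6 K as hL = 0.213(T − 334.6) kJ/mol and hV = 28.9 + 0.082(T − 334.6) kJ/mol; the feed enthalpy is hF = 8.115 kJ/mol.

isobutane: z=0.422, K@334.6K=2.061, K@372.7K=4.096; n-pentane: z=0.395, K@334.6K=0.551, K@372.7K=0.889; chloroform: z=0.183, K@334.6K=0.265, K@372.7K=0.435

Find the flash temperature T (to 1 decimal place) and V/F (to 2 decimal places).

T = 336.1 K, V/F = 0.27

Adiabatic flash: solve Rachford–Rice at each trial T, then check hF = ψ·hV(T) + (1−ψ)·hL(T).
  T = 334.6 K: K = (2.061, 0.551, 0.265), RR gives ψ = 0.230, H_out = 6.661 kJ/mol
  T = 372.7 K: K = (4.096, 0.889, 0.435), RR gives ψ = 1.000, H_out = 32.024 kJ/mol
  T = 353.6 K: K = (2.957, 0.709, 0.344), RR gives ψ = 0.670, H_out = 21.742 kJ/mol
  T = 344.1 K: K = (2.481, 0.627, 0.303), RR gives ψ = 0.470, H_out = 15.027 kJ/mol
  T = 339.4 K: K = (2.266, 0.589, 0.284), RR gives ψ = 0.360, H_out = 11.190 kJ/mol
  T = 337.0 K: K = (2.162, 0.570, 0.274), RR gives ψ = 0.298, H_out = 9.020 kJ/mol
Linear interpolation between T = 334.6 (H_out = 6.661) and T = 337.0 (H_out = 9.020) on hF = 8.115 gives T ≈ 336.1 K, at which ψ = 0.27.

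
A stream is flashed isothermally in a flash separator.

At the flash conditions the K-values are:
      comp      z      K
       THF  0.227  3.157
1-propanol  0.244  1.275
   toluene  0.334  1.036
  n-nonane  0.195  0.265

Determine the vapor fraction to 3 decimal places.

ψ = 0.647

Rachford–Rice: g(ψ) = Σ zᵢ(Kᵢ−1)/(1+ψ(Kᵢ−1)) = 0.
Feasibility: ΣzᵢKᵢ = 1.425, Σzᵢ/Kᵢ = 1.322 — both > 1, two phases present.
Newton–Raphson from ψ = 0.61:
  ψ = 0.610: g = 0.0209, g' = -0.557 → ψ = 0.647
Converged at ψ = 0.647.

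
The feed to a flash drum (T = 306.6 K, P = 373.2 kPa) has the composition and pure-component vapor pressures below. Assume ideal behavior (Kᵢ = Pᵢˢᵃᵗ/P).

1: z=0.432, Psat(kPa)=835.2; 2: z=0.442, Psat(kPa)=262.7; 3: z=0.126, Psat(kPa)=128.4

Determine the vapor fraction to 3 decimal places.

ψ = 0.627

Raoult's law: Kᵢ = Pᵢˢᵃᵗ/P = Pᵢˢᵃᵗ/373.2.
  K_1 = 835.2/373.2 = 2.23794, K_2 = 262.7/373.2 = 0.70391, K_3 = 128.4/373.2 = 0.34405
Rachford–Rice: g(ψ) = Σ zᵢ(Kᵢ−1)/(1+ψ(Kᵢ−1)) = 0.
g(0) = ΣzᵢKᵢ − 1 = 0.321 and g(1) = 1 − Σzᵢ/Kᵢ = -0.187, so a root lies in (0, 1).
Iterate (Newton) starting at ψ = 0.5:
  ψ = 0.500: g = 0.0537, g' = -0.426 → ψ = 0.626
  ψ = 0.626: g = 0.0004, g' = -0.425 → ψ = 0.627
Converged at ψ = 0.627.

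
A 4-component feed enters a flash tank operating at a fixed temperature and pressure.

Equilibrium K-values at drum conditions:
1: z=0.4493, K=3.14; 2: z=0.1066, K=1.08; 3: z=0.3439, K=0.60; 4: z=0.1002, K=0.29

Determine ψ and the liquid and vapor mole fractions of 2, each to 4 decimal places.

Let ψ = V/F and solve Σ zᵢ(Kᵢ−1)/(1+ψ(Kᵢ−1)) = 0.
g(0) = ΣzᵢKᵢ − 1 = 0.7613 and g(1) = 1 − Σzᵢ/Kᵢ = -0.1605, so a root lies in (0, 1).
Newton iteration, ψ⁰ = 0.56:
  ψ = 0.5600: g = 0.15016, g' = -0.6569 → ψ = 0.7886
  ψ = 0.7886: g = 0.00319, g' = -0.6637 → ψ = 0.7934
Converged at ψ = 0.7934.
Compositions from xᵢ = zᵢ/(1+ψ(Kᵢ−1)), yᵢ = Kᵢxᵢ:
  1: x = 0.1665, y = 0.5229
  2: x = 0.1002, y = 0.1083
  3: x = 0.5038, y = 0.3023
  4: x = 0.2294, y = 0.0665

ψ = 0.7934, x_2 = 0.1002, y_2 = 0.1083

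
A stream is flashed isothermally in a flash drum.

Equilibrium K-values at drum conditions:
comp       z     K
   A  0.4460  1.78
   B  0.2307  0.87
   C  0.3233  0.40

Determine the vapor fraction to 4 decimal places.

ψ = 0.3397

Let ψ = V/F and solve Σ zᵢ(Kᵢ−1)/(1+ψ(Kᵢ−1)) = 0.
Check two-phase: ΣzᵢKᵢ = 1.1239 > 1 and Σzᵢ/Kᵢ = 1.3240 > 1, so g(0) = 0.1239 > 0 and g(1) = -0.3240 < 0.
Newton iteration, ψ⁰ = 0.5:
  ψ = 0.5000: g = -0.05892, g' = -0.3824 → ψ = 0.3459
  ψ = 0.3459: g = -0.00224, g' = -0.3579 → ψ = 0.3397
Converged at ψ = 0.3397.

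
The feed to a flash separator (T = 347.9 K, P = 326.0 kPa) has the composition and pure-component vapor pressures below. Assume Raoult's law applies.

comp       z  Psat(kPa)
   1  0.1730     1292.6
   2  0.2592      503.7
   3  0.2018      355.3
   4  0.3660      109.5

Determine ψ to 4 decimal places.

Raoult's law: Kᵢ = Pᵢˢᵃᵗ/P = Pᵢˢᵃᵗ/326.0.
  K_1 = 1292.6/326.0 = 3.965031, K_2 = 503.7/326.0 = 1.545092, K_3 = 355.3/326.0 = 1.089877, K_4 = 109.5/326.0 = 0.335890
Rachford–Rice: g(ψ) = Σ zᵢ(Kᵢ−1)/(1+ψ(Kᵢ−1)) = 0.
Check two-phase: ΣzᵢKᵢ = 1.4293 > 1 and Σzᵢ/Kᵢ = 1.4862 > 1, so g(0) = 0.4293 > 0 and g(1) = -0.4862 < 0.
Newton iteration, ψ⁰ = 0.42:
  ψ = 0.4200: g = 0.02381, g' = -0.6646 → ψ = 0.4558
  ψ = 0.4558: g = 0.00014, g' = -0.6580 → ψ = 0.4560
Converged at ψ = 0.4560.

ψ = 0.4560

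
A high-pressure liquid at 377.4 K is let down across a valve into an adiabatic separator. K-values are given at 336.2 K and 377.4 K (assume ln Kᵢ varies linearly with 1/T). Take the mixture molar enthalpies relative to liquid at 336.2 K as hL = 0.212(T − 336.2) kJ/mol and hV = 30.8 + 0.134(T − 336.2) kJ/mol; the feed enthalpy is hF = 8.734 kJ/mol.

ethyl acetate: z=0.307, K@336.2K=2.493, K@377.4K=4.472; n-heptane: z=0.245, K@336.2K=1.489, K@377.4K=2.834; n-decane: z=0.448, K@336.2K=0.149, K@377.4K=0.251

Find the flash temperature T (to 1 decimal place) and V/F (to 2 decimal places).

Adiabatic flash: solve Rachford–Rice at each trial T, then check hF = ψ·hV(T) + (1−ψ)·hL(T).
  T = 336.2 K: K = (2.493, 1.489, 0.149), RR gives ψ = 0.203, H_out = 6.248 kJ/mol
  T = 377.4 K: K = (4.472, 2.834, 0.251), RR gives ψ = 0.564, H_out = 24.297 kJ/mol
  T = 356.8 K: K = (3.396, 2.093, 0.196), RR gives ψ = 0.425, H_out = 16.784 kJ/mol
  T = 346.5 K: K = (2.923, 1.774, 0.172), RR gives ψ = 0.331, H_out = 12.126 kJ/mol
  T = 341.4 K: K = (2.705, 1.629, 0.160), RR gives ψ = 0.274, H_out = 9.416 kJ/mol
  T = 338.8 K: K = (2.598, 1.558, 0.155), RR gives ψ = 0.240, H_out = 7.891 kJ/mol
  T = 340.1 K: K = (2.651, 1.593, 0.157), RR gives ψ = 0.257, H_out = 8.667 kJ/mol
Linear interpolation between T = 340.1 (H_out = 8.667) and T = 341.4 (H_out = 9.416) on hF = 8.734 gives T ≈ 340.2 K, at which ψ = 0.26.

T = 340.2 K, V/F = 0.26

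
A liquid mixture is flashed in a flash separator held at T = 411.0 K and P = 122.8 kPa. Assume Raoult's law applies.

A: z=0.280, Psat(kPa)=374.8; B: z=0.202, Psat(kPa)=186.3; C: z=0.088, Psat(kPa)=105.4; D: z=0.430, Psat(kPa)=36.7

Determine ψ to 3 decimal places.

ψ = 0.363

Raoult's law: Kᵢ = Pᵢˢᵃᵗ/P = Pᵢˢᵃᵗ/122.8.
  K_A = 374.8/122.8 = 3.05212, K_B = 186.3/122.8 = 1.51710, K_C = 105.4/122.8 = 0.85831, K_D = 36.7/122.8 = 0.29886
Rachford–Rice: g(ψ) = Σ zᵢ(Kᵢ−1)/(1+ψ(Kᵢ−1)) = 0.
Check two-phase: ΣzᵢKᵢ = 1.365 > 1 and Σzᵢ/Kᵢ = 1.766 > 1, so g(0) = 0.365 > 0 and g(1) = -0.766 < 0.
Iterate (Newton) starting at ψ = 0.47:
  ψ = 0.470: g = -0.0865, g' = -0.813 → ψ = 0.364
  ψ = 0.364: g = -0.0008, g' = -0.808 → ψ = 0.363
Converged at ψ = 0.363.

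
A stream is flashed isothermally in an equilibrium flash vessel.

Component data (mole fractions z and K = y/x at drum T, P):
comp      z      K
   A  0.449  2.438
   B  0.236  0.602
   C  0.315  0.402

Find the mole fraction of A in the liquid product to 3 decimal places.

Material balance + equilibrium reduce to Σ zᵢ(Kᵢ−1)/(1+V/F(Kᵢ−1)) = 0.
g(0) = ΣzᵢKᵢ − 1 = 0.363 and g(1) = 1 − Σzᵢ/Kᵢ = -0.360, so a root lies in (0, 1).
Newton–Raphson from V/F = 0.61:
  V/F = 0.610: g = -0.0766, g' = -0.608 → V/F = 0.484
  V/F = 0.484: g = -0.0007, g' = -0.603 → V/F = 0.483
Converged at V/F = 0.483.
Compositions from xᵢ = zᵢ/(1+V/F(Kᵢ−1)), yᵢ = Kᵢxᵢ:
  A: x = 0.265, y = 0.646
  B: x = 0.292, y = 0.176
  C: x = 0.443, y = 0.178

x_A = 0.265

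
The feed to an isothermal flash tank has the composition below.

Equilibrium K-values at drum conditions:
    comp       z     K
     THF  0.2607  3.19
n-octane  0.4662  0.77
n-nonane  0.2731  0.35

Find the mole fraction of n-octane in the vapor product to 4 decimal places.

Material balance + equilibrium reduce to Σ zᵢ(Kᵢ−1)/(1+V/F(Kᵢ−1)) = 0.
g(0) = ΣzᵢKᵢ − 1 = 0.2862 and g(1) = 1 − Σzᵢ/Kᵢ = -0.4675, so a root lies in (0, 1).
Iterate (Newton) starting at V/F = 0.4:
  V/F = 0.4000: g = -0.05364, g' = -0.5959 → V/F = 0.3100
  V/F = 0.3100: g = 0.00231, g' = -0.6532 → V/F = 0.3135
Converged at V/F = 0.3135.
Compositions from xᵢ = zᵢ/(1+V/F(Kᵢ−1)), yᵢ = Kᵢxᵢ:
  THF: x = 0.1546, y = 0.4931
  n-octane: x = 0.5024, y = 0.3869
  n-nonane: x = 0.3430, y = 0.1200

y_n-octane = 0.3869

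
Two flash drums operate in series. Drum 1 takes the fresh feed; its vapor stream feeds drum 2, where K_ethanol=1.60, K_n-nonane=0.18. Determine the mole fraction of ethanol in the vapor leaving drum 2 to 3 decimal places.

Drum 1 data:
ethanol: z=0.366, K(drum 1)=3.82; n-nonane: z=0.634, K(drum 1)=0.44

y_ethanol (drum 2) = 0.924

Drum 1:
Rachford–Rice: g(ψ₁) = Σ zᵢ(Kᵢ−1)/(1+ψ₁(Kᵢ−1)) = 0.
Feasibility: ΣzᵢKᵢ = 1.677, Σzᵢ/Kᵢ = 1.537 — both > 1, two phases present.
Binary case is linear: z₁(K₁−1)(1+ψ₁(K₂−1)) + z₂(K₂−1)(1+ψ₁(K₁−1)) = 0
⇒ ψ₁ = [z₁(K₁−1)+z₂(K₂−1)] / [−(K₁−1)(K₂−1)] = 0.6771/1.5792 = 0.429
Drum-1 compositions:
  ethanol: x = 0.166, y = 0.633
  n-nonane: x = 0.834, y = 0.367
Drum-2 feed = drum-1 vapor: z₂ = (0.6329, 0.3671).
Drum 2:
Let ψ₂ = V/F and solve Σ zᵢ(Kᵢ−1)/(1+ψ₂(Kᵢ−1)) = 0.
g(0) = ΣzᵢKᵢ − 1 = 0.079 and g(1) = 1 − Σzᵢ/Kᵢ = -1.435, so a root lies in (0, 1).
Newton–Raphson from ψ₂ = 0.5:
  ψ₂ = 0.500: g = -0.2181, g' = -0.844 → ψ₂ = 0.242
  ψ₂ = 0.242: g = -0.0437, g' = -0.558 → ψ₂ = 0.163
  ψ₂ = 0.163: g = -0.0016, g' = -0.518 → ψ₂ = 0.160
Converged at ψ₂ = 0.160.
  ethanol: x = 0.577, y = 0.924
  n-nonane: x = 0.423, y = 0.076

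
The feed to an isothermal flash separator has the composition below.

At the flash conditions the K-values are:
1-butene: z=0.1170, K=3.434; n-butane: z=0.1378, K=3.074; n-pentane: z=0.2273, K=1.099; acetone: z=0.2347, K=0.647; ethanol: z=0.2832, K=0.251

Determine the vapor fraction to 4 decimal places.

ψ = 0.2952

Newton–Raphson from ψ = 0.35:
  ψ = 0.3500: g = -0.04089, g' = -0.7331 → ψ = 0.2942
  ψ = 0.2942: g = 0.00077, g' = -0.7639 → ψ = 0.2952
Converged at ψ = 0.2952.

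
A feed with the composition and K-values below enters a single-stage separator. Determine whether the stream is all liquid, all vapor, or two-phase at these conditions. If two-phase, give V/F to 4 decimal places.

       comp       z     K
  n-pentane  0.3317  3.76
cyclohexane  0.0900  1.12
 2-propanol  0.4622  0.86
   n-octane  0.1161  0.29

two-phase, V/F = 0.8534

ΣzᵢKᵢ = 1.7792; Σzᵢ/Kᵢ = 1.1064.
Both exceed 1, so a two-phase solution exists.
Let ψ = V/F and solve Σ zᵢ(Kᵢ−1)/(1+ψ(Kᵢ−1)) = 0.
Newton iteration, ψ⁰ = 0.5:
  ψ = 0.5000: g = 0.19747, g' = -0.5984 → ψ = 0.8300
  ψ = 0.8300: g = 0.01409, g' = -0.5930 → ψ = 0.8538
  ψ = 0.8538: g = -0.00025, g' = -0.6144 → ψ = 0.8534
Converged at ψ = 0.8534.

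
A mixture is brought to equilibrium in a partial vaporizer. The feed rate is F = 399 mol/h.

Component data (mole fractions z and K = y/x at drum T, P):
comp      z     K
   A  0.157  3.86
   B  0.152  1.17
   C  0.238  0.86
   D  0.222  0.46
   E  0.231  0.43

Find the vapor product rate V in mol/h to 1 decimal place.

V = 76.1 mol/h

Rachford–Rice: g(ψ) = Σ zᵢ(Kᵢ−1)/(1+ψ(Kᵢ−1)) = 0.
Feasibility: ΣzᵢKᵢ = 1.190, Σzᵢ/Kᵢ = 1.467 — both > 1, two phases present.
Iterate (Newton) starting at ψ = 0.5:
  ψ = 0.500: g = -0.1756, g' = -0.495 → ψ = 0.145
  ψ = 0.145: g = 0.0349, g' = -0.816 → ψ = 0.188
  ψ = 0.188: g = 0.0020, g' = -0.727 → ψ = 0.191
Converged at ψ = 0.191.
Then V = ψ·F = 0.1907·399 = 76.1 mol/h and L = F − V = 322.9 mol/h.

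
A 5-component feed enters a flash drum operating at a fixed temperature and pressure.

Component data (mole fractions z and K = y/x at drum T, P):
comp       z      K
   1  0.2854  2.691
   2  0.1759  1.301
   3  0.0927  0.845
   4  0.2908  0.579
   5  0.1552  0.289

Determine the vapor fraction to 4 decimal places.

ψ = 0.4347

Let ψ = V/F and solve Σ zᵢ(Kᵢ−1)/(1+ψ(Kᵢ−1)) = 0.
g(0) = ΣzᵢKᵢ − 1 = 0.2884 and g(1) = 1 − Σzᵢ/Kᵢ = -0.3902, so a root lies in (0, 1).
Newton iteration, ψ⁰ = 0.5:
  ψ = 0.5000: g = -0.03433, g' = -0.5258 → ψ = 0.4347
Converged at ψ = 0.4347.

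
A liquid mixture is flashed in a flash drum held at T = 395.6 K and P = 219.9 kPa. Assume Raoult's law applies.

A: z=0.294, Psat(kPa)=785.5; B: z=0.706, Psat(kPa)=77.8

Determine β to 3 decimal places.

β = 0.180

Raoult's law: Kᵢ = Pᵢˢᵃᵗ/P = Pᵢˢᵃᵗ/219.9.
  K_A = 785.5/219.9 = 3.57208, K_B = 77.8/219.9 = 0.35380
Binary case is linear: z₁(K₁−1)(1+β(K₂−1)) + z₂(K₂−1)(1+β(K₁−1)) = 0
⇒ β = [z₁(K₁−1)+z₂(K₂−1)] / [−(K₁−1)(K₂−1)] = 0.3000/1.6621 = 0.180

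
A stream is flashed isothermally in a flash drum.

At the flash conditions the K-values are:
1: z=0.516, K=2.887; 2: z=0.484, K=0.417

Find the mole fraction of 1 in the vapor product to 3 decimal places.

Let β = V/F and solve Σ zᵢ(Kᵢ−1)/(1+β(Kᵢ−1)) = 0.
Feasibility: ΣzᵢKᵢ = 1.692, Σzᵢ/Kᵢ = 1.339 — both > 1, two phases present.
Newton–Raphson from β = 0.5:
  β = 0.500: g = 0.1027, g' = -0.814 → β = 0.626
  β = 0.626: g = 0.0019, g' = -0.794 → β = 0.629
Converged at β = 0.629.
Compositions from xᵢ = zᵢ/(1+β(Kᵢ−1)), yᵢ = Kᵢxᵢ:
  1: x = 0.236, y = 0.681
  2: x = 0.764, y = 0.319

y_1 = 0.681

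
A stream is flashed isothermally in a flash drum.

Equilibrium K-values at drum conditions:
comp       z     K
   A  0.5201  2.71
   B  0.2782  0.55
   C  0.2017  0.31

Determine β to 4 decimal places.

β = 0.6394

Let β = V/F and solve Σ zᵢ(Kᵢ−1)/(1+β(Kᵢ−1)) = 0.
g(0) = ΣzᵢKᵢ − 1 = 0.6250 and g(1) = 1 − Σzᵢ/Kᵢ = -0.3484, so a root lies in (0, 1).
Newton–Raphson from β = 0.5:
  β = 0.5000: g = 0.10543, g' = -0.7596 → β = 0.6388
  β = 0.6388: g = 0.00050, g' = -0.7654 → β = 0.6394
Converged at β = 0.6394.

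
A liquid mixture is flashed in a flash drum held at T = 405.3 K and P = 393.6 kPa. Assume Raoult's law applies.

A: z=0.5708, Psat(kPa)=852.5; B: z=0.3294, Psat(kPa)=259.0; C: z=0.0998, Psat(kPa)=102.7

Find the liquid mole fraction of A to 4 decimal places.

x_A = 0.2928

Raoult's law: Kᵢ = Pᵢˢᵃᵗ/P = Pᵢˢᵃᵗ/393.6.
  K_A = 852.5/393.6 = 2.165904, K_B = 259.0/393.6 = 0.658028, K_C = 102.7/393.6 = 0.260925
Rachford–Rice: g(V/F) = Σ zᵢ(Kᵢ−1)/(1+V/F(Kᵢ−1)) = 0.
Feasibility: ΣzᵢKᵢ = 1.4791, Σzᵢ/Kᵢ = 1.1466 — both > 1, two phases present.
Iterate (Newton) starting at V/F = 0.31:
  V/F = 0.3100: g = 0.26714, g' = -0.5586 → V/F = 0.7883
  V/F = 0.7883: g = 0.01586, g' = -0.5958 → V/F = 0.8149
  V/F = 0.8149: g = -0.00035, g' = -0.6227 → V/F = 0.8143
Converged at V/F = 0.8143.
Compositions from xᵢ = zᵢ/(1+V/F(Kᵢ−1)), yᵢ = Kᵢxᵢ:
  A: x = 0.2928, y = 0.6342
  B: x = 0.4565, y = 0.3004
  C: x = 0.2507, y = 0.0654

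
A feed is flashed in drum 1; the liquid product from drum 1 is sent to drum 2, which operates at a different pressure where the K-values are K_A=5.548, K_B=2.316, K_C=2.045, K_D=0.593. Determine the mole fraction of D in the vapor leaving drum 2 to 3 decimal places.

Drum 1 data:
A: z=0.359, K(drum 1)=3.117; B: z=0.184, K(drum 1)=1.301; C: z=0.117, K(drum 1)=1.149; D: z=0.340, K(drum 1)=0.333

y_D (drum 2) = 0.488

Drum 1:
Rachford–Rice: g(ψ₁) = Σ zᵢ(Kᵢ−1)/(1+ψ₁(Kᵢ−1)) = 0.
Check two-phase: ΣzᵢKᵢ = 1.606 > 1 and Σzᵢ/Kᵢ = 1.379 > 1, so g(0) = 0.606 > 0 and g(1) = -0.379 < 0.
Iterate (Newton) starting at ψ₁ = 0.5:
  ψ₁ = 0.500: g = 0.0933, g' = -0.735 → ψ₁ = 0.627
  ψ₁ = 0.627: g = -0.0007, g' = -0.758 → ψ₁ = 0.626
Converged at ψ₁ = 0.626.
Drum-1 compositions:
  A: x = 0.154, y = 0.481
  B: x = 0.155, y = 0.201
  C: x = 0.107, y = 0.123
  D: x = 0.584, y = 0.194
Drum-2 feed = drum-1 liquid: z₂ = (0.1544, 0.1548, 0.1070, 0.5838).
Drum 2:
Rachford–Rice: g(ψ₂) = Σ zᵢ(Kᵢ−1)/(1+ψ₂(Kᵢ−1)) = 0.
Feasibility: ΣzᵢKᵢ = 1.780, Σzᵢ/Kᵢ = 1.131 — both > 1, two phases present.
Iterate (Newton) starting at ψ₂ = 0.5:
  ψ₂ = 0.500: g = 0.1125, g' = -0.598 → ψ₂ = 0.688
  ψ₂ = 0.688: g = 0.0120, g' = -0.487 → ψ₂ = 0.713
Converged at ψ₂ = 0.713.
  A: x = 0.036, y = 0.202
  B: x = 0.080, y = 0.185
  C: x = 0.061, y = 0.125
  D: x = 0.822, y = 0.488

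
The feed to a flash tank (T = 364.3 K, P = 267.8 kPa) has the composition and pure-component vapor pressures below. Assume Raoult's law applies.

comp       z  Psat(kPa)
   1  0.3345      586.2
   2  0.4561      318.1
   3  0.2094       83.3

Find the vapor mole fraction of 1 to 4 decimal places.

Raoult's law: Kᵢ = Pᵢˢᵃᵗ/P = Pᵢˢᵃᵗ/267.8.
  K_1 = 586.2/267.8 = 2.188947, K_2 = 318.1/267.8 = 1.187827, K_3 = 83.3/267.8 = 0.311053
Material balance + equilibrium reduce to Σ zᵢ(Kᵢ−1)/(1+V/F(Kᵢ−1)) = 0.
g(0) = ΣzᵢKᵢ − 1 = 0.3391 and g(1) = 1 − Σzᵢ/Kᵢ = -0.2100, so a root lies in (0, 1).
Newton–Raphson from V/F = 0.5:
  V/F = 0.5000: g = 0.10766, g' = -0.4307 → V/F = 0.7500
  V/F = 0.7500: g = -0.01316, g' = -0.5700 → V/F = 0.7269
  V/F = 0.7269: g = -0.00027, g' = -0.5473 → V/F = 0.7264
Converged at V/F = 0.7264.
Compositions from xᵢ = zᵢ/(1+V/F(Kᵢ−1)), yᵢ = Kᵢxᵢ:
  1: x = 0.1795, y = 0.3929
  2: x = 0.4013, y = 0.4767
  3: x = 0.4192, y = 0.1304

y_1 = 0.3929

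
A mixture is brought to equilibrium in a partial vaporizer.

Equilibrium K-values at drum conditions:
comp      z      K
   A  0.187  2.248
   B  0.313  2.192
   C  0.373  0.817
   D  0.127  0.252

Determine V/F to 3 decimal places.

Material balance + equilibrium reduce to Σ zᵢ(Kᵢ−1)/(1+V/F(Kᵢ−1)) = 0.
g(0) = ΣzᵢKᵢ − 1 = 0.443 and g(1) = 1 − Σzᵢ/Kᵢ = -0.186, so a root lies in (0, 1).
Iterate (Newton) starting at V/F = 0.5:
  V/F = 0.500: g = 0.1506, g' = -0.481 → V/F = 0.813
  V/F = 0.813: g = -0.0171, g' = -0.666 → V/F = 0.787
  V/F = 0.787: g = -0.0005, g' = -0.630 → V/F = 0.786
Converged at V/F = 0.786.

V/F = 0.786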